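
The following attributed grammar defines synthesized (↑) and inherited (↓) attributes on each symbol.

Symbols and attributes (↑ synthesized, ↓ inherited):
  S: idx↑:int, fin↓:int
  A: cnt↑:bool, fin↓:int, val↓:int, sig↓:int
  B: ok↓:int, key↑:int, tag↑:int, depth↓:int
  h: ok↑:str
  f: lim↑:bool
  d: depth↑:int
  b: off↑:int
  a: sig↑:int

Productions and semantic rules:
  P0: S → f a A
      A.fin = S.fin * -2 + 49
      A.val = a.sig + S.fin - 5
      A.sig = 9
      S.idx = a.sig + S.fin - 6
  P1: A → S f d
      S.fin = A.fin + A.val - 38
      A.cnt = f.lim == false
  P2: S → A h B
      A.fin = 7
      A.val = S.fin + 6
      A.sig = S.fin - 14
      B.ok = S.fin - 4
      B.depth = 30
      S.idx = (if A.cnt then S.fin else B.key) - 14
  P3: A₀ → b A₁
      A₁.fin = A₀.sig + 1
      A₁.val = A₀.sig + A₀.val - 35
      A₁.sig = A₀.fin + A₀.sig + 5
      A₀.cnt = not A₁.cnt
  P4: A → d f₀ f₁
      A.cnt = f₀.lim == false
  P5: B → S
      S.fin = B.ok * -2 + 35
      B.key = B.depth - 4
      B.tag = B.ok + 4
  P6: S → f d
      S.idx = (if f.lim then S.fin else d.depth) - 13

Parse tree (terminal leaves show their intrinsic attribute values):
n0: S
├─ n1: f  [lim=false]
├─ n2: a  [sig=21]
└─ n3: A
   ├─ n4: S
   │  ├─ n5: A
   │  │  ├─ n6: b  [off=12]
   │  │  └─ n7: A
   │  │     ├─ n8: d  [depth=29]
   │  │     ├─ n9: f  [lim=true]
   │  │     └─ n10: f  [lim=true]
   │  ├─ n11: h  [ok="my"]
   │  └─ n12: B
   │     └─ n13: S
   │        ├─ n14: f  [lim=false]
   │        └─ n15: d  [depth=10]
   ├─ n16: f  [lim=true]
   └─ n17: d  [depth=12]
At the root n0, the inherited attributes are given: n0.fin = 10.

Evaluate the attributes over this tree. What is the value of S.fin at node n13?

9

1. n0.fin = 10  [given at root]
2. n1.lim = false  [terminal]
3. n2.sig = 21  [terminal]
4. n3.fin = 29  [S.fin * -2 + 49]
5. n3.val = 26  [a.sig + S.fin - 5]
6. n3.sig = 9  [9]
7. n4.fin = 17  [A.fin + A.val - 38]
8. n5.fin = 7  [7]
9. n5.val = 23  [S.fin + 6]
10. n5.sig = 3  [S.fin - 14]
11. n6.off = 12  [terminal]
12. n7.fin = 4  [A₀.sig + 1]
13. n7.val = -9  [A₀.sig + A₀.val - 35]
14. n7.sig = 15  [A₀.fin + A₀.sig + 5]
15. n8.depth = 29  [terminal]
16. n9.lim = true  [terminal]
17. n10.lim = true  [terminal]
18. n7.cnt = false  [f₀.lim == false]
19. n5.cnt = true  [not A₁.cnt]
20. n11.ok = "my"  [terminal]
21. n12.ok = 13  [S.fin - 4]
22. n12.depth = 30  [30]
23. n13.fin = 9  [B.ok * -2 + 35]
24. n14.lim = false  [terminal]
25. n15.depth = 10  [terminal]
26. n13.idx = -3  [(if f.lim then S.fin else d.depth) - 13]
27. n12.key = 26  [B.depth - 4]
28. n12.tag = 17  [B.ok + 4]
29. n4.idx = 3  [(if A.cnt then S.fin else B.key) - 14]
30. n16.lim = true  [terminal]
31. n17.depth = 12  [terminal]
32. n3.cnt = false  [f.lim == false]
33. n0.idx = 25  [a.sig + S.fin - 6]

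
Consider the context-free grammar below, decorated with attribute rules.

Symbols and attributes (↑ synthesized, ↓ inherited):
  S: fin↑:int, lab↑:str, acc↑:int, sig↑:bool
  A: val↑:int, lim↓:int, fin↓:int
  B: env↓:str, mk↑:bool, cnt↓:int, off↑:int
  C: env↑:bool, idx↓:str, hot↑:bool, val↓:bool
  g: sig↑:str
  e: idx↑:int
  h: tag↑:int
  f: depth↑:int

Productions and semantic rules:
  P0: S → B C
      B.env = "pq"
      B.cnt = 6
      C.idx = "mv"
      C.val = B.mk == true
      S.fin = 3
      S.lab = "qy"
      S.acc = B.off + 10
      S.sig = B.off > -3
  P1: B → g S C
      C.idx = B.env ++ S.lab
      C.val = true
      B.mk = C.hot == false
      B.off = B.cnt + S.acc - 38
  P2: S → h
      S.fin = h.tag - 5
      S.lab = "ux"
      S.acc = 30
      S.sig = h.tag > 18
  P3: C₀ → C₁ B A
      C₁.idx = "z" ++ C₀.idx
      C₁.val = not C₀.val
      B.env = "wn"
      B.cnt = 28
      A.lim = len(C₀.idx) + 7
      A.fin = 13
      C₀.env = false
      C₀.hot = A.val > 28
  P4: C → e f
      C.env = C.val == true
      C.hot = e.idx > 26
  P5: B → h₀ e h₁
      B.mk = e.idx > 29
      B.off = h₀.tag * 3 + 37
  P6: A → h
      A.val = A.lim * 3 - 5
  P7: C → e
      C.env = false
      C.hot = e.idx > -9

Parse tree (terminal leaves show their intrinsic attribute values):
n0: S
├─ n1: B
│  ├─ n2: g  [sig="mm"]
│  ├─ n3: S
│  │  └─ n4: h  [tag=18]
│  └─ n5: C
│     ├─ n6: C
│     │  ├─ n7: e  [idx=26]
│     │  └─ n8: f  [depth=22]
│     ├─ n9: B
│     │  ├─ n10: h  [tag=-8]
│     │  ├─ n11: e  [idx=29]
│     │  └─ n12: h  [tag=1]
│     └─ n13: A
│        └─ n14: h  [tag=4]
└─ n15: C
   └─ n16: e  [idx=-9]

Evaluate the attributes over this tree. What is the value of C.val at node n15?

true

1. n1.env = "pq"  ["pq"]
2. n1.cnt = 6  [6]
3. n2.sig = "mm"  [terminal]
4. n4.tag = 18  [terminal]
5. n3.fin = 13  [h.tag - 5]
6. n3.lab = "ux"  ["ux"]
7. n3.acc = 30  [30]
8. n3.sig = false  [h.tag > 18]
9. n5.idx = "pqux"  [B.env ++ S.lab]
10. n5.val = true  [true]
11. n6.idx = "zpqux"  ["z" ++ C₀.idx]
12. n6.val = false  [not C₀.val]
13. n7.idx = 26  [terminal]
14. n8.depth = 22  [terminal]
15. n6.env = false  [C.val == true]
16. n6.hot = false  [e.idx > 26]
17. n9.env = "wn"  ["wn"]
18. n9.cnt = 28  [28]
19. n10.tag = -8  [terminal]
20. n11.idx = 29  [terminal]
21. n12.tag = 1  [terminal]
22. n9.mk = false  [e.idx > 29]
23. n9.off = 13  [h₀.tag * 3 + 37]
24. n13.lim = 11  [len(C₀.idx) + 7]
25. n13.fin = 13  [13]
26. n14.tag = 4  [terminal]
27. n13.val = 28  [A.lim * 3 - 5]
28. n5.env = false  [false]
29. n5.hot = false  [A.val > 28]
30. n1.mk = true  [C.hot == false]
31. n1.off = -2  [B.cnt + S.acc - 38]
32. n15.idx = "mv"  ["mv"]
33. n15.val = true  [B.mk == true]
34. n16.idx = -9  [terminal]
35. n15.env = false  [false]
36. n15.hot = false  [e.idx > -9]
37. n0.fin = 3  [3]
38. n0.lab = "qy"  ["qy"]
39. n0.acc = 8  [B.off + 10]
40. n0.sig = true  [B.off > -3]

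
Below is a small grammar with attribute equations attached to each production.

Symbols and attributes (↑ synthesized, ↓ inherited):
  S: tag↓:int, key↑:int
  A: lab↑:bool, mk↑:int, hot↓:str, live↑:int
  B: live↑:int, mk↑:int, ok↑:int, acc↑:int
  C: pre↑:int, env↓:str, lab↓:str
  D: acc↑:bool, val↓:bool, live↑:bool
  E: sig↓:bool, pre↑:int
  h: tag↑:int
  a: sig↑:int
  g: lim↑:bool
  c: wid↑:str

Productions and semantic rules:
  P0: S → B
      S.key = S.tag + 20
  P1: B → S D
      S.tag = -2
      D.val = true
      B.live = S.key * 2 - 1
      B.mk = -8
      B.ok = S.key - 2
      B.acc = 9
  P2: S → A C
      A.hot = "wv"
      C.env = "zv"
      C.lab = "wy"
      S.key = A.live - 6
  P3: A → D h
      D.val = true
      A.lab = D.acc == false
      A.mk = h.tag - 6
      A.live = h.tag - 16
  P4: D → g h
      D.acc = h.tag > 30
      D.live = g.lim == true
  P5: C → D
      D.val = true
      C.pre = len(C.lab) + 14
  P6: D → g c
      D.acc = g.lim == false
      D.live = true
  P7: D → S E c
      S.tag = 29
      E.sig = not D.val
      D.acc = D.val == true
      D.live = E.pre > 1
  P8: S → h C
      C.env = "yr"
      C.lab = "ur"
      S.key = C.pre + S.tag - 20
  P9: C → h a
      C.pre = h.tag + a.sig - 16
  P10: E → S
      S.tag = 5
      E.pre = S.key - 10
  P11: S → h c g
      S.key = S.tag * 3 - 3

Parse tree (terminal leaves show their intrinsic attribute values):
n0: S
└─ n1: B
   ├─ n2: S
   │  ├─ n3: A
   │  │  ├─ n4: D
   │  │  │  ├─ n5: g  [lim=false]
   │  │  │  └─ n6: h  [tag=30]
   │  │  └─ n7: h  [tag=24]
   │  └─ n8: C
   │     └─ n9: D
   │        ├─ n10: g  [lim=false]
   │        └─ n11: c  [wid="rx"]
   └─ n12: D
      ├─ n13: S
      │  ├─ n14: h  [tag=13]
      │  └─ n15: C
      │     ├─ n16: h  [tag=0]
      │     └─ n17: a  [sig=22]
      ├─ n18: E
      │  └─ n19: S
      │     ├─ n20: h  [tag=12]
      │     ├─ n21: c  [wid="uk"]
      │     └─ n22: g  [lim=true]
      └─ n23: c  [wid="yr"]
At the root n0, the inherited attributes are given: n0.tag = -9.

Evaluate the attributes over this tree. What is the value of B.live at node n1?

3

1. n0.tag = -9  [given at root]
2. n2.tag = -2  [-2]
3. n3.hot = "wv"  ["wv"]
4. n4.val = true  [true]
5. n5.lim = false  [terminal]
6. n6.tag = 30  [terminal]
7. n4.acc = false  [h.tag > 30]
8. n4.live = false  [g.lim == true]
9. n7.tag = 24  [terminal]
10. n3.lab = true  [D.acc == false]
11. n3.mk = 18  [h.tag - 6]
12. n3.live = 8  [h.tag - 16]
13. n8.env = "zv"  ["zv"]
14. n8.lab = "wy"  ["wy"]
15. n9.val = true  [true]
16. n10.lim = false  [terminal]
17. n11.wid = "rx"  [terminal]
18. n9.acc = true  [g.lim == false]
19. n9.live = true  [true]
20. n8.pre = 16  [len(C.lab) + 14]
21. n2.key = 2  [A.live - 6]
22. n12.val = true  [true]
23. n13.tag = 29  [29]
24. n14.tag = 13  [terminal]
25. n15.env = "yr"  ["yr"]
26. n15.lab = "ur"  ["ur"]
27. n16.tag = 0  [terminal]
28. n17.sig = 22  [terminal]
29. n15.pre = 6  [h.tag + a.sig - 16]
30. n13.key = 15  [C.pre + S.tag - 20]
31. n18.sig = false  [not D.val]
32. n19.tag = 5  [5]
33. n20.tag = 12  [terminal]
34. n21.wid = "uk"  [terminal]
35. n22.lim = true  [terminal]
36. n19.key = 12  [S.tag * 3 - 3]
37. n18.pre = 2  [S.key - 10]
38. n23.wid = "yr"  [terminal]
39. n12.acc = true  [D.val == true]
40. n12.live = true  [E.pre > 1]
41. n1.live = 3  [S.key * 2 - 1]
42. n1.mk = -8  [-8]
43. n1.ok = 0  [S.key - 2]
44. n1.acc = 9  [9]
45. n0.key = 11  [S.tag + 20]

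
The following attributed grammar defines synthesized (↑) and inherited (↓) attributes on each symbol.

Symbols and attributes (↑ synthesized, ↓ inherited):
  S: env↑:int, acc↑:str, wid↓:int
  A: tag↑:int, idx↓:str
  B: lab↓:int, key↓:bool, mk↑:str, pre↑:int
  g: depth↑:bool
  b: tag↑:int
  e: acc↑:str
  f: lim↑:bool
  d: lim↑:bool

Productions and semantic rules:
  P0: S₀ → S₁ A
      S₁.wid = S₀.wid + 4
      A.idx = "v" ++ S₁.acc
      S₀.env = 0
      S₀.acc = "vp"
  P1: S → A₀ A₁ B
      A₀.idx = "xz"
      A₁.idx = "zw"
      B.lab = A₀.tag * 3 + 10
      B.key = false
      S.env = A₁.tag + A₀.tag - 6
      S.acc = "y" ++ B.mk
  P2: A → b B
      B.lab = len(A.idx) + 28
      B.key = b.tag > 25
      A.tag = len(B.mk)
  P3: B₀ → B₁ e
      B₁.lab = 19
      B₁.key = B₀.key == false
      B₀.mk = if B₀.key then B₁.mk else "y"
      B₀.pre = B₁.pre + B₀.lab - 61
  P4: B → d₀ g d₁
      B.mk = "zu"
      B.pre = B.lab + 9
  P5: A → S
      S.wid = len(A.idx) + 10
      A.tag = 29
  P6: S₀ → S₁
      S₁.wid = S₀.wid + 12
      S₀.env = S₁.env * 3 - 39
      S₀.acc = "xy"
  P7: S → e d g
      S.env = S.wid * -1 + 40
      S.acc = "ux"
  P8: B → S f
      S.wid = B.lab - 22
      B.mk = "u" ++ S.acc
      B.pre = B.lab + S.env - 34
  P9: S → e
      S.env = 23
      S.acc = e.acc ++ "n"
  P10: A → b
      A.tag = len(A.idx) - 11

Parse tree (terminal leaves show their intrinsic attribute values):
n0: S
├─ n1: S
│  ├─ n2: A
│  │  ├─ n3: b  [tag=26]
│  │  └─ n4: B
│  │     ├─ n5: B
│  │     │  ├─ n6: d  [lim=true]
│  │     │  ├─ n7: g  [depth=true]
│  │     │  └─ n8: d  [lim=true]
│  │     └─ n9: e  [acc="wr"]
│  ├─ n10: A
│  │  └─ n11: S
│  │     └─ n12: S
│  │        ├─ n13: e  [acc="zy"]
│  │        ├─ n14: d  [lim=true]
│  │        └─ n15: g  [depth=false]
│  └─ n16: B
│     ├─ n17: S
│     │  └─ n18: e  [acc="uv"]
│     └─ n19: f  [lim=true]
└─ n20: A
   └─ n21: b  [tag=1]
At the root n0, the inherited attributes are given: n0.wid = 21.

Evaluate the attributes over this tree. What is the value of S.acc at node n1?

"yuuvn"

1. n0.wid = 21  [given at root]
2. n1.wid = 25  [S₀.wid + 4]
3. n2.idx = "xz"  ["xz"]
4. n3.tag = 26  [terminal]
5. n4.lab = 30  [len(A.idx) + 28]
6. n4.key = true  [b.tag > 25]
7. n5.lab = 19  [19]
8. n5.key = false  [B₀.key == false]
9. n6.lim = true  [terminal]
10. n7.depth = true  [terminal]
11. n8.lim = true  [terminal]
12. n5.mk = "zu"  ["zu"]
13. n5.pre = 28  [B.lab + 9]
14. n9.acc = "wr"  [terminal]
15. n4.mk = "zu"  [if B₀.key then B₁.mk else "y"]
16. n4.pre = -3  [B₁.pre + B₀.lab - 61]
17. n2.tag = 2  [len(B.mk)]
18. n10.idx = "zw"  ["zw"]
19. n11.wid = 12  [len(A.idx) + 10]
20. n12.wid = 24  [S₀.wid + 12]
21. n13.acc = "zy"  [terminal]
22. n14.lim = true  [terminal]
23. n15.depth = false  [terminal]
24. n12.env = 16  [S.wid * -1 + 40]
25. n12.acc = "ux"  ["ux"]
26. n11.env = 9  [S₁.env * 3 - 39]
27. n11.acc = "xy"  ["xy"]
28. n10.tag = 29  [29]
29. n16.lab = 16  [A₀.tag * 3 + 10]
30. n16.key = false  [false]
31. n17.wid = -6  [B.lab - 22]
32. n18.acc = "uv"  [terminal]
33. n17.env = 23  [23]
34. n17.acc = "uvn"  [e.acc ++ "n"]
35. n19.lim = true  [terminal]
36. n16.mk = "uuvn"  ["u" ++ S.acc]
37. n16.pre = 5  [B.lab + S.env - 34]
38. n1.env = 25  [A₁.tag + A₀.tag - 6]
39. n1.acc = "yuuvn"  ["y" ++ B.mk]
40. n20.idx = "vyuuvn"  ["v" ++ S₁.acc]
41. n21.tag = 1  [terminal]
42. n20.tag = -5  [len(A.idx) - 11]
43. n0.env = 0  [0]
44. n0.acc = "vp"  ["vp"]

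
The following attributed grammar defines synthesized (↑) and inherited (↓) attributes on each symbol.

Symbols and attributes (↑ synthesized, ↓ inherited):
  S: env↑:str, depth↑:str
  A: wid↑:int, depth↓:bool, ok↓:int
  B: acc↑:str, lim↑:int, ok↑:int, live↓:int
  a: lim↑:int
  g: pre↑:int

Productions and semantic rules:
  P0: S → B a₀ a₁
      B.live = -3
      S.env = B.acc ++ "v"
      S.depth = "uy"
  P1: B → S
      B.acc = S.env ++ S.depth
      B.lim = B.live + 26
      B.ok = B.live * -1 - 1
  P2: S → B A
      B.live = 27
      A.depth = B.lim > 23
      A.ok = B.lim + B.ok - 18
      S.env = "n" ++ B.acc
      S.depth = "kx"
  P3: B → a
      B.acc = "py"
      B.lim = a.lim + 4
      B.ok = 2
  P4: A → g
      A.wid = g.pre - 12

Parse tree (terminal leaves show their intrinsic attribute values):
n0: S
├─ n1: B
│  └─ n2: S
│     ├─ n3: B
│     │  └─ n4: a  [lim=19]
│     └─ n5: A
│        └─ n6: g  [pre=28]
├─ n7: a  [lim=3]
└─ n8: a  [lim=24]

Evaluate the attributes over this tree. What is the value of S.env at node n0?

"npykxv"

1. n1.live = -3  [-3]
2. n3.live = 27  [27]
3. n4.lim = 19  [terminal]
4. n3.acc = "py"  ["py"]
5. n3.lim = 23  [a.lim + 4]
6. n3.ok = 2  [2]
7. n5.depth = false  [B.lim > 23]
8. n5.ok = 7  [B.lim + B.ok - 18]
9. n6.pre = 28  [terminal]
10. n5.wid = 16  [g.pre - 12]
11. n2.env = "npy"  ["n" ++ B.acc]
12. n2.depth = "kx"  ["kx"]
13. n1.acc = "npykx"  [S.env ++ S.depth]
14. n1.lim = 23  [B.live + 26]
15. n1.ok = 2  [B.live * -1 - 1]
16. n7.lim = 3  [terminal]
17. n8.lim = 24  [terminal]
18. n0.env = "npykxv"  [B.acc ++ "v"]
19. n0.depth = "uy"  ["uy"]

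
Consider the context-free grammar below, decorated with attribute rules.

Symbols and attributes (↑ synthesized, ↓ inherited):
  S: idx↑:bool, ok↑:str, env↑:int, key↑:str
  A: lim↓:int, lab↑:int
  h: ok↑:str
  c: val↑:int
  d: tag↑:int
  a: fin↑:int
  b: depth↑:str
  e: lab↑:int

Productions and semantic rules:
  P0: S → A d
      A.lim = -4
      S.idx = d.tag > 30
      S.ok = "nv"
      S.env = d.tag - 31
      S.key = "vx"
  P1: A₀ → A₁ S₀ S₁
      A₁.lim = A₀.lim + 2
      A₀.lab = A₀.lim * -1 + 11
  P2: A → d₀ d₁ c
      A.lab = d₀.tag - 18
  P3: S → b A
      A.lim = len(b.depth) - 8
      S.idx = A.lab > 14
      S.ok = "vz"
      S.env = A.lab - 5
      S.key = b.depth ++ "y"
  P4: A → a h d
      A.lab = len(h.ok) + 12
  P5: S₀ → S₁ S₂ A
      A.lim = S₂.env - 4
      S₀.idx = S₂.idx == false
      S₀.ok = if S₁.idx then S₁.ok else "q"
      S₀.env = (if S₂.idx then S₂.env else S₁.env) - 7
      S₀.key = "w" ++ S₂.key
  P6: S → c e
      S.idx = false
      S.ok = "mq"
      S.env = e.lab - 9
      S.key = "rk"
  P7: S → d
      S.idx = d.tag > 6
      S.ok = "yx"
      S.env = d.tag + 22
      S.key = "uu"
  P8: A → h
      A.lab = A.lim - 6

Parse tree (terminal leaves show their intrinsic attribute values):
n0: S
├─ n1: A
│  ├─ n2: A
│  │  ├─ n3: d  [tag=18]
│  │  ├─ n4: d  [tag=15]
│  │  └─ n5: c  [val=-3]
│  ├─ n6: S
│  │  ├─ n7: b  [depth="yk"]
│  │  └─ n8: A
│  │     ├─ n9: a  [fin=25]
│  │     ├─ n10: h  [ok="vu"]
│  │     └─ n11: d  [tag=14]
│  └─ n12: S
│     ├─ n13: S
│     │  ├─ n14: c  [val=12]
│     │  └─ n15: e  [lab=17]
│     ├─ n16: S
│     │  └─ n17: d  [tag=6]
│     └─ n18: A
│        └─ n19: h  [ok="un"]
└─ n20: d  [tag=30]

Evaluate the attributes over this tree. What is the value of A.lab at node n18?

18

1. n1.lim = -4  [-4]
2. n2.lim = -2  [A₀.lim + 2]
3. n3.tag = 18  [terminal]
4. n4.tag = 15  [terminal]
5. n5.val = -3  [terminal]
6. n2.lab = 0  [d₀.tag - 18]
7. n7.depth = "yk"  [terminal]
8. n8.lim = -6  [len(b.depth) - 8]
9. n9.fin = 25  [terminal]
10. n10.ok = "vu"  [terminal]
11. n11.tag = 14  [terminal]
12. n8.lab = 14  [len(h.ok) + 12]
13. n6.idx = false  [A.lab > 14]
14. n6.ok = "vz"  ["vz"]
15. n6.env = 9  [A.lab - 5]
16. n6.key = "yky"  [b.depth ++ "y"]
17. n14.val = 12  [terminal]
18. n15.lab = 17  [terminal]
19. n13.idx = false  [false]
20. n13.ok = "mq"  ["mq"]
21. n13.env = 8  [e.lab - 9]
22. n13.key = "rk"  ["rk"]
23. n17.tag = 6  [terminal]
24. n16.idx = false  [d.tag > 6]
25. n16.ok = "yx"  ["yx"]
26. n16.env = 28  [d.tag + 22]
27. n16.key = "uu"  ["uu"]
28. n18.lim = 24  [S₂.env - 4]
29. n19.ok = "un"  [terminal]
30. n18.lab = 18  [A.lim - 6]
31. n12.idx = true  [S₂.idx == false]
32. n12.ok = "q"  [if S₁.idx then S₁.ok else "q"]
33. n12.env = 1  [(if S₂.idx then S₂.env else S₁.env) - 7]
34. n12.key = "wuu"  ["w" ++ S₂.key]
35. n1.lab = 15  [A₀.lim * -1 + 11]
36. n20.tag = 30  [terminal]
37. n0.idx = false  [d.tag > 30]
38. n0.ok = "nv"  ["nv"]
39. n0.env = -1  [d.tag - 31]
40. n0.key = "vx"  ["vx"]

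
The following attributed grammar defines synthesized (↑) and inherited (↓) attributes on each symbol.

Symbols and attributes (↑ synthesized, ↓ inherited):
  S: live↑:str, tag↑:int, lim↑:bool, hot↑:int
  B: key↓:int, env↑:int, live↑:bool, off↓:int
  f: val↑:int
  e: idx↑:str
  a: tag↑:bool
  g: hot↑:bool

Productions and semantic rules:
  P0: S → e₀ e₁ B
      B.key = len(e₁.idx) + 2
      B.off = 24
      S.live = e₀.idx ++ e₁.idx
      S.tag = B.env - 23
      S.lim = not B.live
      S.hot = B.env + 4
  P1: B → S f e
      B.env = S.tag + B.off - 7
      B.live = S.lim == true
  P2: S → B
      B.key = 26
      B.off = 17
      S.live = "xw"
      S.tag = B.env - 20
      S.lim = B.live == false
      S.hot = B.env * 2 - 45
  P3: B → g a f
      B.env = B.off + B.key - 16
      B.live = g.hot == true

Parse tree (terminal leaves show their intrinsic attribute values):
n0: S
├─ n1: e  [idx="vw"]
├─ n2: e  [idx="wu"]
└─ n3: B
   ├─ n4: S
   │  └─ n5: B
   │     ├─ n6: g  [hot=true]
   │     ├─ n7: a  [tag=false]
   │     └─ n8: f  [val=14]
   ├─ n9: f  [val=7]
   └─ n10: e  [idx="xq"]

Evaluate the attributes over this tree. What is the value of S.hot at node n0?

28

1. n1.idx = "vw"  [terminal]
2. n2.idx = "wu"  [terminal]
3. n3.key = 4  [len(e₁.idx) + 2]
4. n3.off = 24  [24]
5. n5.key = 26  [26]
6. n5.off = 17  [17]
7. n6.hot = true  [terminal]
8. n7.tag = false  [terminal]
9. n8.val = 14  [terminal]
10. n5.env = 27  [B.off + B.key - 16]
11. n5.live = true  [g.hot == true]
12. n4.live = "xw"  ["xw"]
13. n4.tag = 7  [B.env - 20]
14. n4.lim = false  [B.live == false]
15. n4.hot = 9  [B.env * 2 - 45]
16. n9.val = 7  [terminal]
17. n10.idx = "xq"  [terminal]
18. n3.env = 24  [S.tag + B.off - 7]
19. n3.live = false  [S.lim == true]
20. n0.live = "vwwu"  [e₀.idx ++ e₁.idx]
21. n0.tag = 1  [B.env - 23]
22. n0.lim = true  [not B.live]
23. n0.hot = 28  [B.env + 4]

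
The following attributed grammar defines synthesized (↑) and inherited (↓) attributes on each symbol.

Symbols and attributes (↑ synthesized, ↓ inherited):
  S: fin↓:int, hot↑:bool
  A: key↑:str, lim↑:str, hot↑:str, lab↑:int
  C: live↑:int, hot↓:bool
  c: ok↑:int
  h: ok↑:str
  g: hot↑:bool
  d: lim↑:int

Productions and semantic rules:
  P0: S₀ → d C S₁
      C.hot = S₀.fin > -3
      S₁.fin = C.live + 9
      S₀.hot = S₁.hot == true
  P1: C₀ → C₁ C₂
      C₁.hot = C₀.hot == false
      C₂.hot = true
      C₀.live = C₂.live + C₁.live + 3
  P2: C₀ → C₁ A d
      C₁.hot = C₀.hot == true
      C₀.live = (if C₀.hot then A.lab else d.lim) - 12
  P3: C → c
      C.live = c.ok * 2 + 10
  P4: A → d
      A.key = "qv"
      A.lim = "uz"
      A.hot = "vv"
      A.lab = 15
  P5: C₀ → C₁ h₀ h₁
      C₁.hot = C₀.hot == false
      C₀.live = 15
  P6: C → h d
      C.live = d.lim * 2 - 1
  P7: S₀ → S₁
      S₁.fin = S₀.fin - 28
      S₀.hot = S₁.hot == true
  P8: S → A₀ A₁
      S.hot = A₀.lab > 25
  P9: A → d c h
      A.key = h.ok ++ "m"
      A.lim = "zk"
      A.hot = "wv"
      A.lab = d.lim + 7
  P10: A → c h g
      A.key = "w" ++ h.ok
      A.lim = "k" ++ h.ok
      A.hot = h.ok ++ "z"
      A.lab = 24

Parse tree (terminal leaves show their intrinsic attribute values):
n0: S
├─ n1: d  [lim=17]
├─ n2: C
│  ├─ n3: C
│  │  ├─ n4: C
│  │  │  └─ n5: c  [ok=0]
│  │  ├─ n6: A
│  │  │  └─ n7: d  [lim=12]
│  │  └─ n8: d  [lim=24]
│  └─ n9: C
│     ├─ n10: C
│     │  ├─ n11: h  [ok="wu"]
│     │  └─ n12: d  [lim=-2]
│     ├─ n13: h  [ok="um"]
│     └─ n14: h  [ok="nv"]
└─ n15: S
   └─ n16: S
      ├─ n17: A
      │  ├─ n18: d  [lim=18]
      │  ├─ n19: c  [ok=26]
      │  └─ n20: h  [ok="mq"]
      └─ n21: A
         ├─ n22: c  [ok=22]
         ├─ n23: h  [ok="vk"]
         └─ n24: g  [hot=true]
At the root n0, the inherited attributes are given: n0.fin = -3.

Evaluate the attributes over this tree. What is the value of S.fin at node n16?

2

1. n0.fin = -3  [given at root]
2. n1.lim = 17  [terminal]
3. n2.hot = false  [S₀.fin > -3]
4. n3.hot = true  [C₀.hot == false]
5. n4.hot = true  [C₀.hot == true]
6. n5.ok = 0  [terminal]
7. n4.live = 10  [c.ok * 2 + 10]
8. n7.lim = 12  [terminal]
9. n6.key = "qv"  ["qv"]
10. n6.lim = "uz"  ["uz"]
11. n6.hot = "vv"  ["vv"]
12. n6.lab = 15  [15]
13. n8.lim = 24  [terminal]
14. n3.live = 3  [(if C₀.hot then A.lab else d.lim) - 12]
15. n9.hot = true  [true]
16. n10.hot = false  [C₀.hot == false]
17. n11.ok = "wu"  [terminal]
18. n12.lim = -2  [terminal]
19. n10.live = -5  [d.lim * 2 - 1]
20. n13.ok = "um"  [terminal]
21. n14.ok = "nv"  [terminal]
22. n9.live = 15  [15]
23. n2.live = 21  [C₂.live + C₁.live + 3]
24. n15.fin = 30  [C.live + 9]
25. n16.fin = 2  [S₀.fin - 28]
26. n18.lim = 18  [terminal]
27. n19.ok = 26  [terminal]
28. n20.ok = "mq"  [terminal]
29. n17.key = "mqm"  [h.ok ++ "m"]
30. n17.lim = "zk"  ["zk"]
31. n17.hot = "wv"  ["wv"]
32. n17.lab = 25  [d.lim + 7]
33. n22.ok = 22  [terminal]
34. n23.ok = "vk"  [terminal]
35. n24.hot = true  [terminal]
36. n21.key = "wvk"  ["w" ++ h.ok]
37. n21.lim = "kvk"  ["k" ++ h.ok]
38. n21.hot = "vkz"  [h.ok ++ "z"]
39. n21.lab = 24  [24]
40. n16.hot = false  [A₀.lab > 25]
41. n15.hot = false  [S₁.hot == true]
42. n0.hot = false  [S₁.hot == true]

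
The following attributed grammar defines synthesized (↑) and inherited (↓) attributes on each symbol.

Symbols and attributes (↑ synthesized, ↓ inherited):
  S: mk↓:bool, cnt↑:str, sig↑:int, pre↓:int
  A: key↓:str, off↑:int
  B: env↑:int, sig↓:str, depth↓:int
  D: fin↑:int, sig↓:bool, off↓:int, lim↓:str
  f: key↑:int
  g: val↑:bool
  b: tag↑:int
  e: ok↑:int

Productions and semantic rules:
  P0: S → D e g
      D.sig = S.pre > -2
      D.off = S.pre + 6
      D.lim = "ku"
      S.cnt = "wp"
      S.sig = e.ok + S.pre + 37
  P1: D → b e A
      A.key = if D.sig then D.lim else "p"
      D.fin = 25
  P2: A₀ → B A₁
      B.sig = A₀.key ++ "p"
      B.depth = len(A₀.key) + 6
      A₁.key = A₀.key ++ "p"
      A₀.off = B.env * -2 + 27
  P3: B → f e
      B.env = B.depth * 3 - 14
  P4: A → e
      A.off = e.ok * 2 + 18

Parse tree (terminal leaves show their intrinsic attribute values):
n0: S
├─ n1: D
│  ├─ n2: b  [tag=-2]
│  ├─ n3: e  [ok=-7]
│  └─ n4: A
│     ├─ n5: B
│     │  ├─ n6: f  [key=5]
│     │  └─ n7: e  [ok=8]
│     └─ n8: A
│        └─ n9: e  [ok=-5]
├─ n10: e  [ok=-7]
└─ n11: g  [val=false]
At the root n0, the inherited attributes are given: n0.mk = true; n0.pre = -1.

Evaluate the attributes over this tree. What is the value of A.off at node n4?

1. n0.mk = true  [given at root]
2. n0.pre = -1  [given at root]
3. n1.sig = true  [S.pre > -2]
4. n1.off = 5  [S.pre + 6]
5. n1.lim = "ku"  ["ku"]
6. n2.tag = -2  [terminal]
7. n3.ok = -7  [terminal]
8. n4.key = "ku"  [if D.sig then D.lim else "p"]
9. n5.sig = "kup"  [A₀.key ++ "p"]
10. n5.depth = 8  [len(A₀.key) + 6]
11. n6.key = 5  [terminal]
12. n7.ok = 8  [terminal]
13. n5.env = 10  [B.depth * 3 - 14]
14. n8.key = "kup"  [A₀.key ++ "p"]
15. n9.ok = -5  [terminal]
16. n8.off = 8  [e.ok * 2 + 18]
17. n4.off = 7  [B.env * -2 + 27]
18. n1.fin = 25  [25]
19. n10.ok = -7  [terminal]
20. n11.val = false  [terminal]
21. n0.cnt = "wp"  ["wp"]
22. n0.sig = 29  [e.ok + S.pre + 37]

7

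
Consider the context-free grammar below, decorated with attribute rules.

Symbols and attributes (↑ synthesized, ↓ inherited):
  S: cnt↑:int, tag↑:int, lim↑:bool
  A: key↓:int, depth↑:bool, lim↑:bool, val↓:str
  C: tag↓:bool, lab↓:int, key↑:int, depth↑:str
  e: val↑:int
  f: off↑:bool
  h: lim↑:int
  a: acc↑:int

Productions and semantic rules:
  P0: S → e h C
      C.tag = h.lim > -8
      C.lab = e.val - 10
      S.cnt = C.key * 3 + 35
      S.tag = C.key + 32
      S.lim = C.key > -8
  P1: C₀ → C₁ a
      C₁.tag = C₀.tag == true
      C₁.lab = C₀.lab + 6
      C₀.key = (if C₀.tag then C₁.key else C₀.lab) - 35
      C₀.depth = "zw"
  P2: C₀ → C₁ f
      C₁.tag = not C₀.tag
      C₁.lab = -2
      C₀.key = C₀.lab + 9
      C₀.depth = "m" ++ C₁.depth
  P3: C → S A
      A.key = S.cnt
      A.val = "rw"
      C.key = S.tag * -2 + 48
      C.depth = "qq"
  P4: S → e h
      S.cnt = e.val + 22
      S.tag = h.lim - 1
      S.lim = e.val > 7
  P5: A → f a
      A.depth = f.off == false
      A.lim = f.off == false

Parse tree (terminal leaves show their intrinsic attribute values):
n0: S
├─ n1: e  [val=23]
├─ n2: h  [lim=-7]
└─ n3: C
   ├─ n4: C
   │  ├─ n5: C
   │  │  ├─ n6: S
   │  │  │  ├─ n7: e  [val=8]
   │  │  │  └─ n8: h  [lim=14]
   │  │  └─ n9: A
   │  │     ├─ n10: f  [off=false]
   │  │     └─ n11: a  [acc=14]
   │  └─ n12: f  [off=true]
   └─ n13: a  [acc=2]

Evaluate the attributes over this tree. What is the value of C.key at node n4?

1. n1.val = 23  [terminal]
2. n2.lim = -7  [terminal]
3. n3.tag = true  [h.lim > -8]
4. n3.lab = 13  [e.val - 10]
5. n4.tag = true  [C₀.tag == true]
6. n4.lab = 19  [C₀.lab + 6]
7. n5.tag = false  [not C₀.tag]
8. n5.lab = -2  [-2]
9. n7.val = 8  [terminal]
10. n8.lim = 14  [terminal]
11. n6.cnt = 30  [e.val + 22]
12. n6.tag = 13  [h.lim - 1]
13. n6.lim = true  [e.val > 7]
14. n9.key = 30  [S.cnt]
15. n9.val = "rw"  ["rw"]
16. n10.off = false  [terminal]
17. n11.acc = 14  [terminal]
18. n9.depth = true  [f.off == false]
19. n9.lim = true  [f.off == false]
20. n5.key = 22  [S.tag * -2 + 48]
21. n5.depth = "qq"  ["qq"]
22. n12.off = true  [terminal]
23. n4.key = 28  [C₀.lab + 9]
24. n4.depth = "mqq"  ["m" ++ C₁.depth]
25. n13.acc = 2  [terminal]
26. n3.key = -7  [(if C₀.tag then C₁.key else C₀.lab) - 35]
27. n3.depth = "zw"  ["zw"]
28. n0.cnt = 14  [C.key * 3 + 35]
29. n0.tag = 25  [C.key + 32]
30. n0.lim = true  [C.key > -8]

28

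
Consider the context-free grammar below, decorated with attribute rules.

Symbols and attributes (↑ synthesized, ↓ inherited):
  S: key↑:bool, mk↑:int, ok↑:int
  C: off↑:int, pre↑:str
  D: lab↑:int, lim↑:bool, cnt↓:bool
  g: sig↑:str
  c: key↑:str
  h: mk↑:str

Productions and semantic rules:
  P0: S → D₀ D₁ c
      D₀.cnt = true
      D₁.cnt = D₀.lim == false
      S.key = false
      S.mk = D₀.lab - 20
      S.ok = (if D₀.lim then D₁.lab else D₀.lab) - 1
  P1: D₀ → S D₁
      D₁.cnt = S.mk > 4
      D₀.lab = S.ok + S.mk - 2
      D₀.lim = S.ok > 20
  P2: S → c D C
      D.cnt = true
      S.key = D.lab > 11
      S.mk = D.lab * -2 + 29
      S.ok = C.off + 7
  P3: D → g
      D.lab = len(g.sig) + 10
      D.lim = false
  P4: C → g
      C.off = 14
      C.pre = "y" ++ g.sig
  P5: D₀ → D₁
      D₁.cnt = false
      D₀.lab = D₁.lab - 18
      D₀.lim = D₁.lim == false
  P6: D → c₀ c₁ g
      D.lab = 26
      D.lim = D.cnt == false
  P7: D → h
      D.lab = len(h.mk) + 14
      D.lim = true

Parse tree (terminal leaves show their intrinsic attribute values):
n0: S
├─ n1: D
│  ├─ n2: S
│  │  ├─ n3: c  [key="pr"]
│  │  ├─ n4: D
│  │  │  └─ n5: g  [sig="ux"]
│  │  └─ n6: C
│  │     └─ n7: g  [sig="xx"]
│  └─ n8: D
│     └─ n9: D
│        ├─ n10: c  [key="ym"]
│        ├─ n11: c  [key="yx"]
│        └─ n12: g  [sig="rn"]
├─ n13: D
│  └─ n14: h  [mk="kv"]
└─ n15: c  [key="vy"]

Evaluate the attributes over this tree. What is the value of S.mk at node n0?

4

1. n1.cnt = true  [true]
2. n3.key = "pr"  [terminal]
3. n4.cnt = true  [true]
4. n5.sig = "ux"  [terminal]
5. n4.lab = 12  [len(g.sig) + 10]
6. n4.lim = false  [false]
7. n7.sig = "xx"  [terminal]
8. n6.off = 14  [14]
9. n6.pre = "yxx"  ["y" ++ g.sig]
10. n2.key = true  [D.lab > 11]
11. n2.mk = 5  [D.lab * -2 + 29]
12. n2.ok = 21  [C.off + 7]
13. n8.cnt = true  [S.mk > 4]
14. n9.cnt = false  [false]
15. n10.key = "ym"  [terminal]
16. n11.key = "yx"  [terminal]
17. n12.sig = "rn"  [terminal]
18. n9.lab = 26  [26]
19. n9.lim = true  [D.cnt == false]
20. n8.lab = 8  [D₁.lab - 18]
21. n8.lim = false  [D₁.lim == false]
22. n1.lab = 24  [S.ok + S.mk - 2]
23. n1.lim = true  [S.ok > 20]
24. n13.cnt = false  [D₀.lim == false]
25. n14.mk = "kv"  [terminal]
26. n13.lab = 16  [len(h.mk) + 14]
27. n13.lim = true  [true]
28. n15.key = "vy"  [terminal]
29. n0.key = false  [false]
30. n0.mk = 4  [D₀.lab - 20]
31. n0.ok = 15  [(if D₀.lim then D₁.lab else D₀.lab) - 1]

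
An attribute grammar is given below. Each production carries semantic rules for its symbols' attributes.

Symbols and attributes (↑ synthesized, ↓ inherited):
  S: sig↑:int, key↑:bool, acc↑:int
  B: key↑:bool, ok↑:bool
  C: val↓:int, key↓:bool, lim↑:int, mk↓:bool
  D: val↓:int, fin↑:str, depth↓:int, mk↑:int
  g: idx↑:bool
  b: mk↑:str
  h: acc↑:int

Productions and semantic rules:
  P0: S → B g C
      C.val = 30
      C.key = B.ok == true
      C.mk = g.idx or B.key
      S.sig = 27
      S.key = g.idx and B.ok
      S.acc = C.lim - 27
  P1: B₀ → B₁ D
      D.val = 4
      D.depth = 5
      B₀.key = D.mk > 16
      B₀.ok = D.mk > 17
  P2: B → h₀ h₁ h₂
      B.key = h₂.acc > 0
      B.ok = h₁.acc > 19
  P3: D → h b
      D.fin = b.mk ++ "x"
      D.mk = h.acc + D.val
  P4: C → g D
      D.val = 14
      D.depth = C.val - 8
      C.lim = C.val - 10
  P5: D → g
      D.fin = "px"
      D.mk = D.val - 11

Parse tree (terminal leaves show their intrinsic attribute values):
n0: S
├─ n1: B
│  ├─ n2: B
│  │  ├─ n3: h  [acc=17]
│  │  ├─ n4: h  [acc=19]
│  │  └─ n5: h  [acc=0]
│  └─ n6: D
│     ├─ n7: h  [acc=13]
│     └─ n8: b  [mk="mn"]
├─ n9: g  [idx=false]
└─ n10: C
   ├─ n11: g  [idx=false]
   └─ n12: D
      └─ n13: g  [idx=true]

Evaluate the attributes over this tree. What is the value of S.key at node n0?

false

1. n3.acc = 17  [terminal]
2. n4.acc = 19  [terminal]
3. n5.acc = 0  [terminal]
4. n2.key = false  [h₂.acc > 0]
5. n2.ok = false  [h₁.acc > 19]
6. n6.val = 4  [4]
7. n6.depth = 5  [5]
8. n7.acc = 13  [terminal]
9. n8.mk = "mn"  [terminal]
10. n6.fin = "mnx"  [b.mk ++ "x"]
11. n6.mk = 17  [h.acc + D.val]
12. n1.key = true  [D.mk > 16]
13. n1.ok = false  [D.mk > 17]
14. n9.idx = false  [terminal]
15. n10.val = 30  [30]
16. n10.key = false  [B.ok == true]
17. n10.mk = true  [g.idx or B.key]
18. n11.idx = false  [terminal]
19. n12.val = 14  [14]
20. n12.depth = 22  [C.val - 8]
21. n13.idx = true  [terminal]
22. n12.fin = "px"  ["px"]
23. n12.mk = 3  [D.val - 11]
24. n10.lim = 20  [C.val - 10]
25. n0.sig = 27  [27]
26. n0.key = false  [g.idx and B.ok]
27. n0.acc = -7  [C.lim - 27]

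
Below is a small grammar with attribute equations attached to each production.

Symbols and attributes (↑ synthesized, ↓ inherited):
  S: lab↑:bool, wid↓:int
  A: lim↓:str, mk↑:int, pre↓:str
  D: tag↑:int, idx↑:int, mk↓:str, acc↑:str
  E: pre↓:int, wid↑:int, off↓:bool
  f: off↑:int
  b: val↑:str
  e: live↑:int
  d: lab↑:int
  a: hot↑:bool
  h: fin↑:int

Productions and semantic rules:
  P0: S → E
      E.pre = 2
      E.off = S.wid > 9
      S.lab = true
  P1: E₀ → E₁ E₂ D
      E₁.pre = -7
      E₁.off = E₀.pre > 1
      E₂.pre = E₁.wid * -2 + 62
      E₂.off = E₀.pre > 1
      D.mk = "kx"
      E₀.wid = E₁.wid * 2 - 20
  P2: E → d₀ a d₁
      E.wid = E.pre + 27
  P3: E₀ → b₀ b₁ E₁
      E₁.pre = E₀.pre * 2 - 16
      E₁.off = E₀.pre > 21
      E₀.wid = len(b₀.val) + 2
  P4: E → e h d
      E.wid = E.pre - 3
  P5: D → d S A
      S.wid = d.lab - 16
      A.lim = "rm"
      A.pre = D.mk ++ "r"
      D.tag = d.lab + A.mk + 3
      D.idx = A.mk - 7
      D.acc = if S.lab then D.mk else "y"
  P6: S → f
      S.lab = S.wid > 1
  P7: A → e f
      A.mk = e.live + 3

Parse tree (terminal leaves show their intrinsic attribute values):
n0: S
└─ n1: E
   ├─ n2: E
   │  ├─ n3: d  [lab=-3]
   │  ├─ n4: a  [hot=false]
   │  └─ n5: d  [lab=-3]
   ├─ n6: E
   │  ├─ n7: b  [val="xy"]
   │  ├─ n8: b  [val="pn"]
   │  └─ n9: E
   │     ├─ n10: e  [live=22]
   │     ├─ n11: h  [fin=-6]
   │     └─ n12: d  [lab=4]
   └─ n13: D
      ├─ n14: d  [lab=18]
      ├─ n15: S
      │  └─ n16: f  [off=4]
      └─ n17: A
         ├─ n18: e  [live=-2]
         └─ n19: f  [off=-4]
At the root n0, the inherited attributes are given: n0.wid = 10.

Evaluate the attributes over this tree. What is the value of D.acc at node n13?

"kx"

1. n0.wid = 10  [given at root]
2. n1.pre = 2  [2]
3. n1.off = true  [S.wid > 9]
4. n2.pre = -7  [-7]
5. n2.off = true  [E₀.pre > 1]
6. n3.lab = -3  [terminal]
7. n4.hot = false  [terminal]
8. n5.lab = -3  [terminal]
9. n2.wid = 20  [E.pre + 27]
10. n6.pre = 22  [E₁.wid * -2 + 62]
11. n6.off = true  [E₀.pre > 1]
12. n7.val = "xy"  [terminal]
13. n8.val = "pn"  [terminal]
14. n9.pre = 28  [E₀.pre * 2 - 16]
15. n9.off = true  [E₀.pre > 21]
16. n10.live = 22  [terminal]
17. n11.fin = -6  [terminal]
18. n12.lab = 4  [terminal]
19. n9.wid = 25  [E.pre - 3]
20. n6.wid = 4  [len(b₀.val) + 2]
21. n13.mk = "kx"  ["kx"]
22. n14.lab = 18  [terminal]
23. n15.wid = 2  [d.lab - 16]
24. n16.off = 4  [terminal]
25. n15.lab = true  [S.wid > 1]
26. n17.lim = "rm"  ["rm"]
27. n17.pre = "kxr"  [D.mk ++ "r"]
28. n18.live = -2  [terminal]
29. n19.off = -4  [terminal]
30. n17.mk = 1  [e.live + 3]
31. n13.tag = 22  [d.lab + A.mk + 3]
32. n13.idx = -6  [A.mk - 7]
33. n13.acc = "kx"  [if S.lab then D.mk else "y"]
34. n1.wid = 20  [E₁.wid * 2 - 20]
35. n0.lab = true  [true]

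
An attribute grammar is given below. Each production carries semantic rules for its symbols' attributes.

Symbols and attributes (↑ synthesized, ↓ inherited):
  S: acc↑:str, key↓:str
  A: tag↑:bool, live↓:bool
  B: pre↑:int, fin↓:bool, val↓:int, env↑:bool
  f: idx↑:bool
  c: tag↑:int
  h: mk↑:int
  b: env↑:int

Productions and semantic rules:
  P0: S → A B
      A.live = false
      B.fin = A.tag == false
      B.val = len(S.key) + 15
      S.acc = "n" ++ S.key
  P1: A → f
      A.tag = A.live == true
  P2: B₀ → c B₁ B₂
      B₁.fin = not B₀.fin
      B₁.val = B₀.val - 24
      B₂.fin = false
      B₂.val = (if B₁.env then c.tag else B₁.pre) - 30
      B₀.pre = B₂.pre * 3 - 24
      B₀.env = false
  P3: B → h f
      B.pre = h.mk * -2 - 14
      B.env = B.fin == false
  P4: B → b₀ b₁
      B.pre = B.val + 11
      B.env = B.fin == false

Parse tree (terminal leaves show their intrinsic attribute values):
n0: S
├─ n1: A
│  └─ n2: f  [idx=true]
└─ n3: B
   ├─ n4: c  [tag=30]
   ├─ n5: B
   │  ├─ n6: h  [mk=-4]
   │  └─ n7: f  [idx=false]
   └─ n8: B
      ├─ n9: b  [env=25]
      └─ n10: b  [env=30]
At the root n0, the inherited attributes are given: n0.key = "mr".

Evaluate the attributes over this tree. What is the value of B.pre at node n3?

1. n0.key = "mr"  [given at root]
2. n1.live = false  [false]
3. n2.idx = true  [terminal]
4. n1.tag = false  [A.live == true]
5. n3.fin = true  [A.tag == false]
6. n3.val = 17  [len(S.key) + 15]
7. n4.tag = 30  [terminal]
8. n5.fin = false  [not B₀.fin]
9. n5.val = -7  [B₀.val - 24]
10. n6.mk = -4  [terminal]
11. n7.idx = false  [terminal]
12. n5.pre = -6  [h.mk * -2 - 14]
13. n5.env = true  [B.fin == false]
14. n8.fin = false  [false]
15. n8.val = 0  [(if B₁.env then c.tag else B₁.pre) - 30]
16. n9.env = 25  [terminal]
17. n10.env = 30  [terminal]
18. n8.pre = 11  [B.val + 11]
19. n8.env = true  [B.fin == false]
20. n3.pre = 9  [B₂.pre * 3 - 24]
21. n3.env = false  [false]
22. n0.acc = "nmr"  ["n" ++ S.key]

9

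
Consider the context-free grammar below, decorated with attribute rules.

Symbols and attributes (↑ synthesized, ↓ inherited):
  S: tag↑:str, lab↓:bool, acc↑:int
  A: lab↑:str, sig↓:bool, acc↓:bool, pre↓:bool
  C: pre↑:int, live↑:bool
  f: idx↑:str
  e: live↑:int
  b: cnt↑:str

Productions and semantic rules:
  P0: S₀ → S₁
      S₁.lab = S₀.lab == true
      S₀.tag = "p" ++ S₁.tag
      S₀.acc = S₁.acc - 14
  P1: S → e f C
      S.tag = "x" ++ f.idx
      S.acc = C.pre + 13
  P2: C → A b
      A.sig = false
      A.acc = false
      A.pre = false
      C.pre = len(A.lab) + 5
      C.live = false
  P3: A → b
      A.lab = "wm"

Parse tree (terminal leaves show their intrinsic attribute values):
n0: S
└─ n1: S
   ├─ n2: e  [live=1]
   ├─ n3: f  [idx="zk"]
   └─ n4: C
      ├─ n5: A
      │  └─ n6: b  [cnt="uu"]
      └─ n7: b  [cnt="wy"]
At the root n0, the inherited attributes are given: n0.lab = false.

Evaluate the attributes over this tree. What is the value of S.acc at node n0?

6

1. n0.lab = false  [given at root]
2. n1.lab = false  [S₀.lab == true]
3. n2.live = 1  [terminal]
4. n3.idx = "zk"  [terminal]
5. n5.sig = false  [false]
6. n5.acc = false  [false]
7. n5.pre = false  [false]
8. n6.cnt = "uu"  [terminal]
9. n5.lab = "wm"  ["wm"]
10. n7.cnt = "wy"  [terminal]
11. n4.pre = 7  [len(A.lab) + 5]
12. n4.live = false  [false]
13. n1.tag = "xzk"  ["x" ++ f.idx]
14. n1.acc = 20  [C.pre + 13]
15. n0.tag = "pxzk"  ["p" ++ S₁.tag]
16. n0.acc = 6  [S₁.acc - 14]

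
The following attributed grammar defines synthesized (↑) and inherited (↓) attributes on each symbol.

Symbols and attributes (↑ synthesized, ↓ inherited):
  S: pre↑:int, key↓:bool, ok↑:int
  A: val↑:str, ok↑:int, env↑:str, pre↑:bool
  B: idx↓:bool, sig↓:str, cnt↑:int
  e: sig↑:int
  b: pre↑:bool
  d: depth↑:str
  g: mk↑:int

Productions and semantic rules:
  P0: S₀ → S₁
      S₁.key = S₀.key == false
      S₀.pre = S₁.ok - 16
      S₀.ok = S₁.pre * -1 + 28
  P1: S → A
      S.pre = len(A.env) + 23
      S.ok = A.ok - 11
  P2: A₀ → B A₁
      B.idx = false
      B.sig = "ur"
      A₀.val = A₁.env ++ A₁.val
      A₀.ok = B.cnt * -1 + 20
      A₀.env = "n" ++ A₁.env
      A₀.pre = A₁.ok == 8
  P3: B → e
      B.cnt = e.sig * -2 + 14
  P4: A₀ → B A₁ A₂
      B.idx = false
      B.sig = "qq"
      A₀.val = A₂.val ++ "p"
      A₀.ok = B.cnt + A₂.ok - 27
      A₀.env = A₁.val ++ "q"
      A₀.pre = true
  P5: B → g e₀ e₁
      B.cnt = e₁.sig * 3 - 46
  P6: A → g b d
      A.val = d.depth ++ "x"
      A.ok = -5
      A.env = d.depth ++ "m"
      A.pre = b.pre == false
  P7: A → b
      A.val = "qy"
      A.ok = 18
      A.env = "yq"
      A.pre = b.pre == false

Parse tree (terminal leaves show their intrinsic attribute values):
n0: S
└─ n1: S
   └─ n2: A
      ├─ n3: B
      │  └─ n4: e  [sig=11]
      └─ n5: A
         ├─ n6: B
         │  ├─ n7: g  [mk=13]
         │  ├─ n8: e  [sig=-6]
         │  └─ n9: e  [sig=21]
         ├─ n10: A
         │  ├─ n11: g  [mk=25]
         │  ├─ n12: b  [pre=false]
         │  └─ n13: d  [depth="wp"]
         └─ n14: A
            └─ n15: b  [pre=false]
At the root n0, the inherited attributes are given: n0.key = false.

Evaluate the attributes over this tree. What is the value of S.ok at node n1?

17

1. n0.key = false  [given at root]
2. n1.key = true  [S₀.key == false]
3. n3.idx = false  [false]
4. n3.sig = "ur"  ["ur"]
5. n4.sig = 11  [terminal]
6. n3.cnt = -8  [e.sig * -2 + 14]
7. n6.idx = false  [false]
8. n6.sig = "qq"  ["qq"]
9. n7.mk = 13  [terminal]
10. n8.sig = -6  [terminal]
11. n9.sig = 21  [terminal]
12. n6.cnt = 17  [e₁.sig * 3 - 46]
13. n11.mk = 25  [terminal]
14. n12.pre = false  [terminal]
15. n13.depth = "wp"  [terminal]
16. n10.val = "wpx"  [d.depth ++ "x"]
17. n10.ok = -5  [-5]
18. n10.env = "wpm"  [d.depth ++ "m"]
19. n10.pre = true  [b.pre == false]
20. n15.pre = false  [terminal]
21. n14.val = "qy"  ["qy"]
22. n14.ok = 18  [18]
23. n14.env = "yq"  ["yq"]
24. n14.pre = true  [b.pre == false]
25. n5.val = "qyp"  [A₂.val ++ "p"]
26. n5.ok = 8  [B.cnt + A₂.ok - 27]
27. n5.env = "wpxq"  [A₁.val ++ "q"]
28. n5.pre = true  [true]
29. n2.val = "wpxqqyp"  [A₁.env ++ A₁.val]
30. n2.ok = 28  [B.cnt * -1 + 20]
31. n2.env = "nwpxq"  ["n" ++ A₁.env]
32. n2.pre = true  [A₁.ok == 8]
33. n1.pre = 28  [len(A.env) + 23]
34. n1.ok = 17  [A.ok - 11]
35. n0.pre = 1  [S₁.ok - 16]
36. n0.ok = 0  [S₁.pre * -1 + 28]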